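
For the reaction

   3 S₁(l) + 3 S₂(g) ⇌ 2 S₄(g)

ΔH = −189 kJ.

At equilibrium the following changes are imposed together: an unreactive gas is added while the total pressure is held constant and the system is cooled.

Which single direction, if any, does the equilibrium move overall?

Adding inert gas at constant total pressure expands the volume and lowers every reacting partial pressure. With Δn_gas = 2 − 3 = -1, Q moves away from K toward the side with fewer gas moles, so the system shifts toward the side with more gas moles — to the left.
The forward reaction is exothermic. Lowering T favours the exothermic direction — shift to the right.
The individual effects push in opposite directions; without quantitative information the net direction cannot be determined.

cannot be determined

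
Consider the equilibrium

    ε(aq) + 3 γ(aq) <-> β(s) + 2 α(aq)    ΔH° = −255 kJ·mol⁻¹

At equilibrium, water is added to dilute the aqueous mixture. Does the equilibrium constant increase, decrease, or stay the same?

unchanged

The equilibrium constant depends only on temperature. This perturbation may move the position of equilibrium, but since T is unchanged, K itself is unchanged.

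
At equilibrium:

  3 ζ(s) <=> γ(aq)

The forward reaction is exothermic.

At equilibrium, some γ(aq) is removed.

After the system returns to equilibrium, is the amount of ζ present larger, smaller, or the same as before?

Removing γ (aq), a product, drives the reaction to the right.
The net shift is to the right. ζ is a reactant, so its amount decreases.

decreases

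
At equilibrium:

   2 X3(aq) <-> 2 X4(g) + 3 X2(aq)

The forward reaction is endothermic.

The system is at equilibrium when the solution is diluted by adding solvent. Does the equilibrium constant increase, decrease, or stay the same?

The equilibrium constant depends only on temperature. This perturbation may move the position of equilibrium, but since T is unchanged, K itself is unchanged.

unchanged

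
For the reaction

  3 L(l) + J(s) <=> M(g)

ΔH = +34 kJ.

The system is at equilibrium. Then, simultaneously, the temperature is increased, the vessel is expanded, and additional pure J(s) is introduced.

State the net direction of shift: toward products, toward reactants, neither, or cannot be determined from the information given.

right

The forward reaction is endothermic. Raising T favours the endothermic direction — shift to the right.
Gas moles: reactants 0, products 1 (Δn_gas = +1). Expansion shifts the system toward the side with more moles of gas — to the right.
J is a pure solid; its activity is 1 regardless of amount, so Q is unaffected — no shift from this change.
Only the nonzero effect(s) matter; the net shift is to the right.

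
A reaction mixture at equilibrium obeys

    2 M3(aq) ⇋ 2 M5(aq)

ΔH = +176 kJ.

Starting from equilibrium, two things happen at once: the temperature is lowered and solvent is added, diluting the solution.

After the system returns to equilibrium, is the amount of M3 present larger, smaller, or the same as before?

increases

The forward reaction is endothermic. Lowering T favours the exothermic direction — shift to the left.
Dilution scales every aqueous concentration by the same factor. Δn_aq = 2 − 2 = 0, so Q is unchanged — no shift.
The net shift is to the left. M3 is a reactant, so its amount increases.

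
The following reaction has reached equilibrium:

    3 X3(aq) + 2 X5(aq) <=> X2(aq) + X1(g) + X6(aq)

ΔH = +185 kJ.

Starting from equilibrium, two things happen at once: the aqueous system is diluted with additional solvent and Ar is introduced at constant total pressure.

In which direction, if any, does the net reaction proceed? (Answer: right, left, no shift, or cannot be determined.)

cannot be determined

Dilution lowers every aqueous concentration by the same factor. Δn_aq = 2 − 5 = -3, so the system shifts toward the side with more dissolved moles — to the left.
Adding inert gas at constant total pressure expands the volume and lowers every reacting partial pressure. With Δn_gas = 1 − 0 = +1, Q moves away from K toward the side with fewer gas moles, so the system shifts toward the side with more gas moles — to the right.
The individual effects push in opposite directions; without quantitative information the net direction cannot be determined.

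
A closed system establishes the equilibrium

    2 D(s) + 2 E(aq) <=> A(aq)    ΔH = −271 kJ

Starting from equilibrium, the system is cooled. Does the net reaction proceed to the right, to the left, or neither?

right

The forward reaction is exothermic. Lowering T favours the exothermic direction — shift to the right.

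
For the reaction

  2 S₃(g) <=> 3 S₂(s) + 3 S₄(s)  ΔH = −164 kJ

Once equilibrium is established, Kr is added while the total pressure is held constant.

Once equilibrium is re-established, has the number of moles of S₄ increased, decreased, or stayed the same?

Adding inert gas at constant total pressure expands the volume and lowers every reacting partial pressure. With Δn_gas = 0 − 2 = -2, Q moves away from K toward the side with fewer gas moles, so the system shifts toward the side with more gas moles — to the left.
The net shift is to the left. S₄ is a product, so its amount decreases.

decreases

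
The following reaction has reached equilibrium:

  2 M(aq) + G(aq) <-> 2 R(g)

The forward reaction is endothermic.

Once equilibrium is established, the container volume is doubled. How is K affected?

The equilibrium constant depends only on temperature. This perturbation may move the position of equilibrium, but since T is unchanged, K itself is unchanged.

unchanged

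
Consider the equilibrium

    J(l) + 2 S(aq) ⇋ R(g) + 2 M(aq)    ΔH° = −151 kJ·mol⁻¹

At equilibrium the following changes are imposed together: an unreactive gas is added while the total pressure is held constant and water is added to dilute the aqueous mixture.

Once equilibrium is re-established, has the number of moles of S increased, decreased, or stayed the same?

decreases

Adding inert gas at constant total pressure expands the volume and lowers every reacting partial pressure. With Δn_gas = 1 − 0 = +1, Q moves away from K toward the side with fewer gas moles, so the system shifts toward the side with more gas moles — to the right.
Dilution scales every aqueous concentration by the same factor. Δn_aq = 2 − 2 = 0, so Q is unchanged — no shift.
The net shift is to the right. S is a reactant, so its amount decreases.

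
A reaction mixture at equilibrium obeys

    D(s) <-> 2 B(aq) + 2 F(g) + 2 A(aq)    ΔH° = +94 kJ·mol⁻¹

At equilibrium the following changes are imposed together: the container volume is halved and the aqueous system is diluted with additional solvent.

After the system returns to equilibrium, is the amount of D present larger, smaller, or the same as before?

cannot be determined

Gas moles: reactants 0, products 2 (Δn_gas = +2). Compression shifts the system toward the side with fewer moles of gas — to the left.
Dilution lowers every aqueous concentration by the same factor. Δn_aq = 4 − 0 = +4, so the system shifts toward the side with more dissolved moles — to the right.
The two effects oppose each other, so the net shift — and hence the change in D — cannot be determined from the given information.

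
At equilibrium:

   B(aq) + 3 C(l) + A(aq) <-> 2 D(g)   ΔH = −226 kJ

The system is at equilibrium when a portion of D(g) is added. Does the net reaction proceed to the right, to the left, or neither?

Adding D (g), a product, drives the reaction to the left.

left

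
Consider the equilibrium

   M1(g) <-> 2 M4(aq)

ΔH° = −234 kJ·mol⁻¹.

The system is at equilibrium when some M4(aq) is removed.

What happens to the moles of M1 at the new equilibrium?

decreases

Removing M4 (aq), a product, drives the reaction to the right.
The net shift is to the right. M1 is a reactant, so its amount decreases.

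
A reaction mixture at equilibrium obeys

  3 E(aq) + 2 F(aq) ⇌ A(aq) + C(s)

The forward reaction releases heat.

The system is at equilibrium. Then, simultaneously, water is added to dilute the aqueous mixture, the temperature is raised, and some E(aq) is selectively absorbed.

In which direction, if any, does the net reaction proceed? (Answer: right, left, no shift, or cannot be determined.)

Dilution lowers every aqueous concentration by the same factor. Δn_aq = 1 − 5 = -4, so the system shifts toward the side with more dissolved moles — to the left.
The forward reaction is exothermic. Raising T favours the endothermic direction — shift to the left.
Removing E (aq), a reactant, drives the reaction to the left.
All effects act in the same direction — net shift to the left.

left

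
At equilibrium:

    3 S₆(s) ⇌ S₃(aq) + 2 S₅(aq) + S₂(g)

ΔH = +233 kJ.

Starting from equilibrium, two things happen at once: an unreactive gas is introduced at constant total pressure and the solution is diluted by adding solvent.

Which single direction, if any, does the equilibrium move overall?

right

Adding inert gas at constant total pressure expands the volume and lowers every reacting partial pressure. With Δn_gas = 1 − 0 = +1, Q moves away from K toward the side with fewer gas moles, so the system shifts toward the side with more gas moles — to the right.
Dilution lowers every aqueous concentration by the same factor. Δn_aq = 3 − 0 = +3, so the system shifts toward the side with more dissolved moles — to the right.
All effects act in the same direction — net shift to the right.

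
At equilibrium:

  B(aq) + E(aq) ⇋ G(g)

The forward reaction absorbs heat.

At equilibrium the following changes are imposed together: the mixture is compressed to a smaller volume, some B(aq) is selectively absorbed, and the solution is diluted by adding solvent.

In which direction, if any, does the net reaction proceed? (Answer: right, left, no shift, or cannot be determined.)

Gas moles: reactants 0, products 1 (Δn_gas = +1). Compression shifts the system toward the side with fewer moles of gas — to the left.
Removing B (aq), a reactant, drives the reaction to the left.
Dilution lowers every aqueous concentration by the same factor. Δn_aq = 0 − 2 = -2, so the system shifts toward the side with more dissolved moles — to the left.
All effects act in the same direction — net shift to the left.

left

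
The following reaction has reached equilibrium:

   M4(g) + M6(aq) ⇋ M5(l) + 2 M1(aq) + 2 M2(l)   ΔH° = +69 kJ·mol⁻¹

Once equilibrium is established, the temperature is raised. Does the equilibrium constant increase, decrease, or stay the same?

K depends on temperature via the van 't Hoff relation. The forward reaction is endothermic, so raising T increases K.

increases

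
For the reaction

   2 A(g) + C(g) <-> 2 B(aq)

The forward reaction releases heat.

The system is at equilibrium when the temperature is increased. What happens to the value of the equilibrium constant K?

K depends on temperature via the van 't Hoff relation. The forward reaction is exothermic, so raising T decreases K.

decreases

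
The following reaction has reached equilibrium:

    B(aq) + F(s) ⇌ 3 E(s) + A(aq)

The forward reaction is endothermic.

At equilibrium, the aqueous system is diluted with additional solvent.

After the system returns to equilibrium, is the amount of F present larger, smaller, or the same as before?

unchanged

Dilution scales every aqueous concentration by the same factor. Δn_aq = 1 − 1 = 0, so Q is unchanged — no shift.
No net shift occurs, so the amount of F is unchanged.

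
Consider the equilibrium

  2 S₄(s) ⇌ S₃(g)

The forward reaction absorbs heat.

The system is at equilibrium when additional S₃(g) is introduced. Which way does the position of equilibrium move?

Adding S₃ (g), a product, drives the reaction to the left.

left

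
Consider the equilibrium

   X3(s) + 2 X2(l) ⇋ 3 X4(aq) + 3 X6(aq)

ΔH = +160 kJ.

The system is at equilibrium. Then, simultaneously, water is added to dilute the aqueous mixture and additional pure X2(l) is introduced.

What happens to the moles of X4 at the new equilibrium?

Dilution lowers every aqueous concentration by the same factor. Δn_aq = 6 − 0 = +6, so the system shifts toward the side with more dissolved moles — to the right.
X2 is a pure liquid; its activity is 1 regardless of amount, so Q is unaffected — no shift from this change.
The net shift is to the right. X4 is a product, so its amount increases.

increases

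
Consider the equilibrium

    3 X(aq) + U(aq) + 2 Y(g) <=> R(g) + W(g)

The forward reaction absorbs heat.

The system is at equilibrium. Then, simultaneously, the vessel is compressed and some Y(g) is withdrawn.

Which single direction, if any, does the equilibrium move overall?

left

Gas moles: reactants 2, products 2. Δn_gas = 0, so a volume change leaves Q equal to K — no shift from this change.
Removing Y (g), a reactant, drives the reaction to the left.
Only the nonzero effect(s) matter; the net shift is to the left.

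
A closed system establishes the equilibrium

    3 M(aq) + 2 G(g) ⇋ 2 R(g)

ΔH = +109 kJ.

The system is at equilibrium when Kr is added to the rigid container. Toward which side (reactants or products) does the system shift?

At constant volume, adding an inert gas leaves every reacting species' partial pressure unchanged, so Q is unchanged — no shift from this change.

no shift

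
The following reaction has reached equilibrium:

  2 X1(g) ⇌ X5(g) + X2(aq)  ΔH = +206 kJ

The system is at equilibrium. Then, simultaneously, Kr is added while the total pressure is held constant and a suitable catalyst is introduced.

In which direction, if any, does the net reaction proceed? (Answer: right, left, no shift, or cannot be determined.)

Adding inert gas at constant total pressure expands the volume and lowers every reacting partial pressure. With Δn_gas = 1 − 2 = -1, Q moves away from K toward the side with fewer gas moles, so the system shifts toward the side with more gas moles — to the left.
A catalyst speeds both forward and reverse rates equally; it changes neither Q nor K — no shift from this change.
Only the nonzero effect(s) matter; the net shift is to the left.

left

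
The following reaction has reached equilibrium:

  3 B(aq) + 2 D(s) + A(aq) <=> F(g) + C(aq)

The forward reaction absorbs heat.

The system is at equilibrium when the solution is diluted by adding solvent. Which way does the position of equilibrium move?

Dilution lowers every aqueous concentration by the same factor. Δn_aq = 1 − 4 = -3, so the system shifts toward the side with more dissolved moles — to the left.

left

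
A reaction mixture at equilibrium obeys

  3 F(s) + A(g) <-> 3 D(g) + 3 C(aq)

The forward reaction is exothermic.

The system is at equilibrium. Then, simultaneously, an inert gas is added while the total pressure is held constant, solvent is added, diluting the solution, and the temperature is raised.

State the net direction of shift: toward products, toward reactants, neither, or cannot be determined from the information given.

Adding inert gas at constant total pressure expands the volume and lowers every reacting partial pressure. With Δn_gas = 3 − 1 = +2, Q moves away from K toward the side with fewer gas moles, so the system shifts toward the side with more gas moles — to the right.
Dilution lowers every aqueous concentration by the same factor. Δn_aq = 3 − 0 = +3, so the system shifts toward the side with more dissolved moles — to the right.
The forward reaction is exothermic. Raising T favours the endothermic direction — shift to the left.
The individual effects push in opposite directions; without quantitative information the net direction cannot be determined.

cannot be determined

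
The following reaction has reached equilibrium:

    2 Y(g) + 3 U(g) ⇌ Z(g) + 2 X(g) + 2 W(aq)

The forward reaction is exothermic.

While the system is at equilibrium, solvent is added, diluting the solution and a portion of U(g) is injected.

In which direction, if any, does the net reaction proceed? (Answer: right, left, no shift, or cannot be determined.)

Dilution lowers every aqueous concentration by the same factor. Δn_aq = 2 − 0 = +2, so the system shifts toward the side with more dissolved moles — to the right.
Adding U (g), a reactant, drives the reaction to the right.
All effects act in the same direction — net shift to the right.

right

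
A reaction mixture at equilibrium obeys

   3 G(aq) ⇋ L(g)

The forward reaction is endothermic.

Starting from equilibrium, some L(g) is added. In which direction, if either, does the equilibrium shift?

Adding L (g), a product, drives the reaction to the left.

left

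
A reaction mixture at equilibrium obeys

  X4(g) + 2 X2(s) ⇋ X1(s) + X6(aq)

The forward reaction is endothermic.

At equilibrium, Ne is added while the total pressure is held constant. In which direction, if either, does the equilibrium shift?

Adding inert gas at constant total pressure expands the volume and lowers every reacting partial pressure. With Δn_gas = 0 − 1 = -1, Q moves away from K toward the side with fewer gas moles, so the system shifts toward the side with more gas moles — to the left.

left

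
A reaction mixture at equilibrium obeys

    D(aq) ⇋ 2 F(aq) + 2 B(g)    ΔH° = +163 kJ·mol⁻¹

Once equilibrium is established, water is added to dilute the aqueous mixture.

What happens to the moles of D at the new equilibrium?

decreases

Dilution lowers every aqueous concentration by the same factor. Δn_aq = 2 − 1 = +1, so the system shifts toward the side with more dissolved moles — to the right.
The net shift is to the right. D is a reactant, so its amount decreases.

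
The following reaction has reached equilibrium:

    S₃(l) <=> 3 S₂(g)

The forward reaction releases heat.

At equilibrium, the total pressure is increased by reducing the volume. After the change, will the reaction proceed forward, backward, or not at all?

Gas moles: reactants 0, products 3 (Δn_gas = +3). Compression shifts the system toward the side with fewer moles of gas — to the left.

left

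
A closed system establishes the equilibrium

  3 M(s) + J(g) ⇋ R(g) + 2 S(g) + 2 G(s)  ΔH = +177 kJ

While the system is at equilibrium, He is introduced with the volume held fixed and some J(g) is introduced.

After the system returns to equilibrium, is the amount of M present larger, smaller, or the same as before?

decreases

At constant volume, adding an inert gas leaves every reacting species' partial pressure unchanged, so Q is unchanged — no shift from this change.
Adding J (g), a reactant, drives the reaction to the right.
The net shift is to the right. M is a reactant, so its amount decreases.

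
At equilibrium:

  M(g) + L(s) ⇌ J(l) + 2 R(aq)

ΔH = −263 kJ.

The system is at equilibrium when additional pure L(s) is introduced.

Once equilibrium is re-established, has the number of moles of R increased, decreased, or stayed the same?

L is a pure solid; its activity is 1 regardless of amount, so Q is unaffected — no shift from this change.
No net shift occurs, so the amount of R is unchanged.

unchanged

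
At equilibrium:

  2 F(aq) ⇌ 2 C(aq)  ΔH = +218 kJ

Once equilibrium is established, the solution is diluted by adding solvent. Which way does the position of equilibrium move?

no shift

Dilution scales every aqueous concentration by the same factor. Δn_aq = 2 − 2 = 0, so Q is unchanged — no shift.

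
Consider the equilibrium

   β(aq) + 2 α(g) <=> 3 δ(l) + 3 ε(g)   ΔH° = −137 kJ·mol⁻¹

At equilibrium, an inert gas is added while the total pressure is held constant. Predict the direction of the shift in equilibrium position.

Adding inert gas at constant total pressure expands the volume and lowers every reacting partial pressure. With Δn_gas = 3 − 2 = +1, Q moves away from K toward the side with fewer gas moles, so the system shifts toward the side with more gas moles — to the right.

right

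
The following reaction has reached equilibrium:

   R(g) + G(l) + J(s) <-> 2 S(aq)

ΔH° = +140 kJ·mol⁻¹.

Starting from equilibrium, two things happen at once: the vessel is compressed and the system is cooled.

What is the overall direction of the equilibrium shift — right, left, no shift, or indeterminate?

Gas moles: reactants 1, products 0 (Δn_gas = -1). Compression shifts the system toward the side with fewer moles of gas — to the right.
The forward reaction is endothermic. Lowering T favours the exothermic direction — shift to the left.
The individual effects push in opposite directions; without quantitative information the net direction cannot be determined.

cannot be determined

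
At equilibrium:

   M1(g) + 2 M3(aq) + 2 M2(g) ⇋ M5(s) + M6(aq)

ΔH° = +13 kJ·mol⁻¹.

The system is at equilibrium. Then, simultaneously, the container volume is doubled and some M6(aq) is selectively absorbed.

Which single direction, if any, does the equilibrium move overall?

Gas moles: reactants 3, products 0 (Δn_gas = -3). Expansion shifts the system toward the side with more moles of gas — to the left.
Removing M6 (aq), a product, drives the reaction to the right.
The individual effects push in opposite directions; without quantitative information the net direction cannot be determined.

cannot be determined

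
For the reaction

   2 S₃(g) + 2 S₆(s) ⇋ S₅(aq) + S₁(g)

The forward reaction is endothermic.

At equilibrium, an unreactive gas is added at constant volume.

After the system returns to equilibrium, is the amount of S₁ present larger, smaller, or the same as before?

At constant volume, adding an inert gas leaves every reacting species' partial pressure unchanged, so Q is unchanged — no shift from this change.
No net shift occurs, so the amount of S₁ is unchanged.

unchanged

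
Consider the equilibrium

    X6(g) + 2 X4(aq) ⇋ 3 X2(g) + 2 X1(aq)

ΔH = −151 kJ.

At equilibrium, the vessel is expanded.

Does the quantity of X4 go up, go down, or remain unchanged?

Gas moles: reactants 1, products 3 (Δn_gas = +2). Expansion shifts the system toward the side with more moles of gas — to the right.
The net shift is to the right. X4 is a reactant, so its amount decreases.

decreases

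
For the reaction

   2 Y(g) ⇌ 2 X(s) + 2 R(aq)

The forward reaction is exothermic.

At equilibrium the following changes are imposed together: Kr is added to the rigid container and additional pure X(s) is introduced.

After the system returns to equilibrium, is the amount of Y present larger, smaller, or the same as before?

unchanged

At constant volume, adding an inert gas leaves every reacting species' partial pressure unchanged, so Q is unchanged — no shift from this change.
X is a pure solid; its activity is 1 regardless of amount, so Q is unaffected — no shift from this change.
No net shift occurs, so the amount of Y is unchanged.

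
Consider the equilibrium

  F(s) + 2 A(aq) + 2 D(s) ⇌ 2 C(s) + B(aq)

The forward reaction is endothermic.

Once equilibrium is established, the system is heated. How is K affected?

increases

K depends on temperature via the van 't Hoff relation. The forward reaction is endothermic, so raising T increases K.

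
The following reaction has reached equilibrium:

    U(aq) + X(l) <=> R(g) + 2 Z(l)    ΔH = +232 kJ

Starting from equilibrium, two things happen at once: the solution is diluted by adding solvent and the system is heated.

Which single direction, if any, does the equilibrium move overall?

cannot be determined

Dilution lowers every aqueous concentration by the same factor. Δn_aq = 0 − 1 = -1, so the system shifts toward the side with more dissolved moles — to the left.
The forward reaction is endothermic. Raising T favours the endothermic direction — shift to the right.
The individual effects push in opposite directions; without quantitative information the net direction cannot be determined.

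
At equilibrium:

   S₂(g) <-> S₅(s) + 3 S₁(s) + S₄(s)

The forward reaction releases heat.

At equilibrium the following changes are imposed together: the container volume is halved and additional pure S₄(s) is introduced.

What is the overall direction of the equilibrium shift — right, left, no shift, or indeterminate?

Gas moles: reactants 1, products 0 (Δn_gas = -1). Compression shifts the system toward the side with fewer moles of gas — to the right.
S₄ is a pure solid; its activity is 1 regardless of amount, so Q is unaffected — no shift from this change.
Only the nonzero effect(s) matter; the net shift is to the right.

right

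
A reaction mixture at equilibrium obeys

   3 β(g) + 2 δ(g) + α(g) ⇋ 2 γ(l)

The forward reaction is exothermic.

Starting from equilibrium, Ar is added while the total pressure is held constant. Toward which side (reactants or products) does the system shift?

left

Adding inert gas at constant total pressure expands the volume and lowers every reacting partial pressure. With Δn_gas = 0 − 6 = -6, Q moves away from K toward the side with fewer gas moles, so the system shifts toward the side with more gas moles — to the left.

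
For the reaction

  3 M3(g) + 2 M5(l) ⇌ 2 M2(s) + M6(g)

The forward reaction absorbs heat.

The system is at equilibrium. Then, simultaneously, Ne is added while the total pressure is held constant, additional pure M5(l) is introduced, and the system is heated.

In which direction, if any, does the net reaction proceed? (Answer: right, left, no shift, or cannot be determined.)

Adding inert gas at constant total pressure expands the volume and lowers every reacting partial pressure. With Δn_gas = 1 − 3 = -2, Q moves away from K toward the side with fewer gas moles, so the system shifts toward the side with more gas moles — to the left.
M5 is a pure liquid; its activity is 1 regardless of amount, so Q is unaffected — no shift from this change.
The forward reaction is endothermic. Raising T favours the endothermic direction — shift to the right.
The individual effects push in opposite directions; without quantitative information the net direction cannot be determined.

cannot be determined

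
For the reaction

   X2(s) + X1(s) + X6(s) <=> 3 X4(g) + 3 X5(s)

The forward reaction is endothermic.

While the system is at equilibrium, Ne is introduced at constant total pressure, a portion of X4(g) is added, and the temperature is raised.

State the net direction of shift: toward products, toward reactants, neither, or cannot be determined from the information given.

cannot be determined

Adding inert gas at constant total pressure expands the volume and lowers every reacting partial pressure. With Δn_gas = 3 − 0 = +3, Q moves away from K toward the side with fewer gas moles, so the system shifts toward the side with more gas moles — to the right.
Adding X4 (g), a product, drives the reaction to the left.
The forward reaction is endothermic. Raising T favours the endothermic direction — shift to the right.
The individual effects push in opposite directions; without quantitative information the net direction cannot be determined.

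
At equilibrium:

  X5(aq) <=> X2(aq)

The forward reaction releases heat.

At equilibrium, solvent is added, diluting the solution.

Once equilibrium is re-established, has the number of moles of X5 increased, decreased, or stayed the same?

Dilution scales every aqueous concentration by the same factor. Δn_aq = 1 − 1 = 0, so Q is unchanged — no shift.
No net shift occurs, so the amount of X5 is unchanged.

unchanged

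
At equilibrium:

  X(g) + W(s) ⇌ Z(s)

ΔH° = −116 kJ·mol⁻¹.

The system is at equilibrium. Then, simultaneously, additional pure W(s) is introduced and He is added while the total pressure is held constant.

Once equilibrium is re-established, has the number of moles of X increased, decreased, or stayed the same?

increases

W is a pure solid; its activity is 1 regardless of amount, so Q is unaffected — no shift from this change.
Adding inert gas at constant total pressure expands the volume and lowers every reacting partial pressure. With Δn_gas = 0 − 1 = -1, Q moves away from K toward the side with fewer gas moles, so the system shifts toward the side with more gas moles — to the left.
The net shift is to the left. X is a reactant, so its amount increases.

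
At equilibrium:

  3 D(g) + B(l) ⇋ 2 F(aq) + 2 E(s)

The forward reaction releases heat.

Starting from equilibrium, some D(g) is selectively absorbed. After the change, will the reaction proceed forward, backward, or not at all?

Removing D (g), a reactant, drives the reaction to the left.

left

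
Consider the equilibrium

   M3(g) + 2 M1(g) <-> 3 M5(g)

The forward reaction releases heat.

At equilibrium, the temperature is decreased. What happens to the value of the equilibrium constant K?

increases

K depends on temperature via the van 't Hoff relation. The forward reaction is exothermic, so lowering T increases K.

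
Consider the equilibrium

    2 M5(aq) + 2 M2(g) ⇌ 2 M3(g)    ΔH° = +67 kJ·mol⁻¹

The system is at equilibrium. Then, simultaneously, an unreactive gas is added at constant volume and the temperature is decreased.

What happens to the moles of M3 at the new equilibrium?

At constant volume, adding an inert gas leaves every reacting species' partial pressure unchanged, so Q is unchanged — no shift from this change.
The forward reaction is endothermic. Lowering T favours the exothermic direction — shift to the left.
The net shift is to the left. M3 is a product, so its amount decreases.

decreases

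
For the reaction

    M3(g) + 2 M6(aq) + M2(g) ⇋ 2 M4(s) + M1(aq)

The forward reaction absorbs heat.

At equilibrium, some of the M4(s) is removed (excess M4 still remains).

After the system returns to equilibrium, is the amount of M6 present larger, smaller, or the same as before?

M4 is a pure solid; its activity is 1 regardless of amount, so Q is unaffected — no shift from this change.
No net shift occurs, so the amount of M6 is unchanged.

unchanged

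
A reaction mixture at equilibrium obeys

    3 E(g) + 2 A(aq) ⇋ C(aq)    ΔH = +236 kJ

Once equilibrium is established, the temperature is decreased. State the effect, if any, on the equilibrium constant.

K depends on temperature via the van 't Hoff relation. The forward reaction is endothermic, so lowering T decreases K.

decreases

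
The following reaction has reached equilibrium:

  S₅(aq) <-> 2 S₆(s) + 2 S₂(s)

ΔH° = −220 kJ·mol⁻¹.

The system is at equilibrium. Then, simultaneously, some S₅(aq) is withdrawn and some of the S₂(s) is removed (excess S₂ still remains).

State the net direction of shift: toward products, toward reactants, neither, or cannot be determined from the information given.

left

Removing S₅ (aq), a reactant, drives the reaction to the left.
S₂ is a pure solid; its activity is 1 regardless of amount, so Q is unaffected — no shift from this change.
Only the nonzero effect(s) matter; the net shift is to the left.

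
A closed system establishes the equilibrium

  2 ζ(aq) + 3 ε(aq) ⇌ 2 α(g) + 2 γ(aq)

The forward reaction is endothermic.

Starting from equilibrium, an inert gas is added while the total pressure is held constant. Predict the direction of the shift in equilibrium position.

Adding inert gas at constant total pressure expands the volume and lowers every reacting partial pressure. With Δn_gas = 2 − 0 = +2, Q moves away from K toward the side with fewer gas moles, so the system shifts toward the side with more gas moles — to the right.

right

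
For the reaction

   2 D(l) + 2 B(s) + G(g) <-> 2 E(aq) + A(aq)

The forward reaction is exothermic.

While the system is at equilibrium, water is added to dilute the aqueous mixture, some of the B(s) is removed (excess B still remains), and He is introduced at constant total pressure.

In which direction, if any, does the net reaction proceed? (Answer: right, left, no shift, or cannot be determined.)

cannot be determined

Dilution lowers every aqueous concentration by the same factor. Δn_aq = 3 − 0 = +3, so the system shifts toward the side with more dissolved moles — to the right.
B is a pure solid; its activity is 1 regardless of amount, so Q is unaffected — no shift from this change.
Adding inert gas at constant total pressure expands the volume and lowers every reacting partial pressure. With Δn_gas = 0 − 1 = -1, Q moves away from K toward the side with fewer gas moles, so the system shifts toward the side with more gas moles — to the left.
The individual effects push in opposite directions; without quantitative information the net direction cannot be determined.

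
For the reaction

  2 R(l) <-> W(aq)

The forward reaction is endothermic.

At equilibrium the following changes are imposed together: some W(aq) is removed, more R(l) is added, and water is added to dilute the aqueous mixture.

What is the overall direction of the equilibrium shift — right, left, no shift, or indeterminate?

Removing W (aq), a product, drives the reaction to the right.
R is a pure liquid; its activity is 1 regardless of amount, so Q is unaffected — no shift from this change.
Dilution lowers every aqueous concentration by the same factor. Δn_aq = 1 − 0 = +1, so the system shifts toward the side with more dissolved moles — to the right.
Only the nonzero effect(s) matter; the net shift is to the right.

right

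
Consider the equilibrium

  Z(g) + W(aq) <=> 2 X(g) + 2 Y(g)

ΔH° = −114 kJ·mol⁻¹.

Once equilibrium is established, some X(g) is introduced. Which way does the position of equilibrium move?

left

Adding X (g), a product, drives the reaction to the left.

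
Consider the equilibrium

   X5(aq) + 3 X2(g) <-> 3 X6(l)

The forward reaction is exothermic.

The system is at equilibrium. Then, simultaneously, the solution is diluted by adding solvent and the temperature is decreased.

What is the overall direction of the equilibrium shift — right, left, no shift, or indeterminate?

Dilution lowers every aqueous concentration by the same factor. Δn_aq = 0 − 1 = -1, so the system shifts toward the side with more dissolved moles — to the left.
The forward reaction is exothermic. Lowering T favours the exothermic direction — shift to the right.
The individual effects push in opposite directions; without quantitative information the net direction cannot be determined.

cannot be determined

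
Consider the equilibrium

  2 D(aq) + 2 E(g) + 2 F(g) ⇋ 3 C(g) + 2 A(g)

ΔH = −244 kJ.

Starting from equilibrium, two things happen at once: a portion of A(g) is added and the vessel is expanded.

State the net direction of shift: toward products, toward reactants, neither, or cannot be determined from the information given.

cannot be determined

Adding A (g), a product, drives the reaction to the left.
Gas moles: reactants 4, products 5 (Δn_gas = +1). Expansion shifts the system toward the side with more moles of gas — to the right.
The individual effects push in opposite directions; without quantitative information the net direction cannot be determined.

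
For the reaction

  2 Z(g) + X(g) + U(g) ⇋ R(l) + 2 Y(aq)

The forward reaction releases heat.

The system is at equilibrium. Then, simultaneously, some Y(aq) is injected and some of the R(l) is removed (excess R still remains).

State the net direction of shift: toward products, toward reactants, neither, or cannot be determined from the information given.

left

Adding Y (aq), a product, drives the reaction to the left.
R is a pure liquid; its activity is 1 regardless of amount, so Q is unaffected — no shift from this change.
Only the nonzero effect(s) matter; the net shift is to the left.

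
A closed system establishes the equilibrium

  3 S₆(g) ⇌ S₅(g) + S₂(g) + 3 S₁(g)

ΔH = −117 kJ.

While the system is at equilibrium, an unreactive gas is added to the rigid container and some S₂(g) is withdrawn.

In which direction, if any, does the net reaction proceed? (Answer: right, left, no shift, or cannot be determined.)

right

At constant volume, adding an inert gas leaves every reacting species' partial pressure unchanged, so Q is unchanged — no shift from this change.
Removing S₂ (g), a product, drives the reaction to the right.
Only the nonzero effect(s) matter; the net shift is to the right.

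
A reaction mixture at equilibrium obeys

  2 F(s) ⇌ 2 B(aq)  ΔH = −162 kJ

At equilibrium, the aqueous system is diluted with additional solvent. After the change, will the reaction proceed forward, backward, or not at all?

Dilution lowers every aqueous concentration by the same factor. Δn_aq = 2 − 0 = +2, so the system shifts toward the side with more dissolved moles — to the right.

right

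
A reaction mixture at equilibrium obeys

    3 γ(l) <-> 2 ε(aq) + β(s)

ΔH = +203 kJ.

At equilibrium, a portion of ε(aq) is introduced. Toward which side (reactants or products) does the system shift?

Adding ε (aq), a product, drives the reaction to the left.

left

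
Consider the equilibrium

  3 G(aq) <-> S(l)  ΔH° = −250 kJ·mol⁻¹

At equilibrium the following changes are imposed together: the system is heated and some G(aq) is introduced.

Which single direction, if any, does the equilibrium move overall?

cannot be determined

The forward reaction is exothermic. Raising T favours the endothermic direction — shift to the left.
Adding G (aq), a reactant, drives the reaction to the right.
The individual effects push in opposite directions; without quantitative information the net direction cannot be determined.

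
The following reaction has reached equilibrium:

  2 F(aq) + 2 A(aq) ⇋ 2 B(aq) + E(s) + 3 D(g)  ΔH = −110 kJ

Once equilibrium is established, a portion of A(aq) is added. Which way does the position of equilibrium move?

Adding A (aq), a reactant, drives the reaction to the right.

right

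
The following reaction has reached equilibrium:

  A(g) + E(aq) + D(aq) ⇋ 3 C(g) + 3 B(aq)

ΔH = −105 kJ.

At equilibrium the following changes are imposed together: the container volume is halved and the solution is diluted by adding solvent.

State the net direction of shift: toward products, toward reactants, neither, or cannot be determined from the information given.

Gas moles: reactants 1, products 3 (Δn_gas = +2). Compression shifts the system toward the side with fewer moles of gas — to the left.
Dilution lowers every aqueous concentration by the same factor. Δn_aq = 3 − 2 = +1, so the system shifts toward the side with more dissolved moles — to the right.
The individual effects push in opposite directions; without quantitative information the net direction cannot be determined.

cannot be determined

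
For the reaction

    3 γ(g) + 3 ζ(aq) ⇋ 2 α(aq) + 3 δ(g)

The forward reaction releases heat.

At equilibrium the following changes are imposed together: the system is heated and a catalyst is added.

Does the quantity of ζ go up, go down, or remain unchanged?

The forward reaction is exothermic. Raising T favours the endothermic direction — shift to the left.
A catalyst speeds both forward and reverse rates equally; it changes neither Q nor K — no shift from this change.
The net shift is to the left. ζ is a reactant, so its amount increases.

increases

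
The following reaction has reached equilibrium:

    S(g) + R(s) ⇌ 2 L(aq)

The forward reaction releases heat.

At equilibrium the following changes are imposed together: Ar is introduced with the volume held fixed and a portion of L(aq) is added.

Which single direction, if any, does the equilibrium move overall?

At constant volume, adding an inert gas leaves every reacting species' partial pressure unchanged, so Q is unchanged — no shift from this change.
Adding L (aq), a product, drives the reaction to the left.
Only the nonzero effect(s) matter; the net shift is to the left.

left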